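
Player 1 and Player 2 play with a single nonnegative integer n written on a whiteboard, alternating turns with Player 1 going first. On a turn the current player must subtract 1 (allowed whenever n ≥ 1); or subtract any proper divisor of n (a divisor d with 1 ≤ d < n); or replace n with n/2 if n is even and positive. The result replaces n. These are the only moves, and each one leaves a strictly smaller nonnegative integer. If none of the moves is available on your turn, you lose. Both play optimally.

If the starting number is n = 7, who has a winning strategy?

Compute win/loss labels from the base case upward. A position with no move is L. Any other position is W if it can reach an L in one move, else L.
n=0: no move → L
n=1: reaches L-position 0 → W
n=2: only reaches 1(W), which is W → L
n=3: reaches L-position 2 → W
n=4: reaches L-position 2 → W
n=5: only reaches 4(W), which is W → L
n=6: reaches L-position 5 → W
n=7: only reaches 6(W), which is W → L
Every move from 7 reaches a W position, so the mover loses.

Player 2 wins.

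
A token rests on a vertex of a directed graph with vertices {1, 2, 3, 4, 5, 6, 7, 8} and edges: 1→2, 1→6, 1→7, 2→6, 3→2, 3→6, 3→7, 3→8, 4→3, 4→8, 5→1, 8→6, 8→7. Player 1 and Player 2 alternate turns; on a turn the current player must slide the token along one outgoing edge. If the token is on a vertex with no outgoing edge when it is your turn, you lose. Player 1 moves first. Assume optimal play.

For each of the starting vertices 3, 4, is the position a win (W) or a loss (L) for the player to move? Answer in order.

3: W, 4: L

Compute win/loss labels from the base case upward. A position with no move is L. Any other position is W if it can reach an L in one move, else L.
Every edge goes from a vertex to one that appears earlier in the order 7, 6, 8, 2, 3, 1, 5, 4, so processing vertices in that order labels each vertex after all of its successors.
7: no outgoing edge → L
6: no outgoing edge → L
8: W (go to 6, an L position)
2: W (go to 6, an L position)
3: W (go to 6, an L position)
1: W (go to 6, an L position)
5: L (sole option 1(W) is W)
4: L (options 3(W), 8(W) are all W)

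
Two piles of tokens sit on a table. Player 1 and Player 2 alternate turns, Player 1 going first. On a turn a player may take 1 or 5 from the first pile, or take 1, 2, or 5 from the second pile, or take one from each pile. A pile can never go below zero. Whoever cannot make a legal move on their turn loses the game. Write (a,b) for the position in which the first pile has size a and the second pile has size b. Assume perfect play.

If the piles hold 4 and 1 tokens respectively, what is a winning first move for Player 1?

Move to (4,0).

Work bottom-up. With no move the player to move loses. Otherwise the position is W if at least one move leads to an L position for the opponent, and L if every move leads to a W.
No move ever increases a pile, so every position that can arise here has a ≤ 4 and b ≤ 1; it is enough to label the cells with 0 ≤ a ≤ 4 and 0 ≤ b ≤ 1.
Every move lowers a or b (never raises either), so fill the grid row by row in increasing a, and left to right within a row: each cell's successors are then already labelled.
      b=0  b=1
a=0:    L    W
a=1:    W    W
a=2:    L    W
a=3:    W    W
a=4:    L    W
Cells with no legal move (terminal, hence L): (0,0).
The remaining L cells, each justified by listing all of its moves:
(2,0): →(1,0)(W) only, which is W, so L
(4,0): →(3,0)(W) only, which is W, so L
Every other cell has at least one move into one of the L cells above, so it is W.
From (4,1), the L positions reachable in one move are: (4,0).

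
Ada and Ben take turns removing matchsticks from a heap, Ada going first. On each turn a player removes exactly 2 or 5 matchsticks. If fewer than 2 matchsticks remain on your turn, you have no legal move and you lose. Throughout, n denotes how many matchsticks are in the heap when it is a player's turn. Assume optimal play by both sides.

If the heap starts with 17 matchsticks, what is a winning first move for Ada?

Remove 2, leaving 15.

Classify positions by backward induction: terminal positions (no move available) are L. From any other position, the mover wins iff some move reaches an L.
n=0: no move → L
n=1: no move → L
n=2: can move to 0, which is L ⇒ W
n=3: can move to 1, which is L ⇒ W
n=4: the only move is to 2(W), a W ⇒ L
n=5: can move to 0, which is L ⇒ W
n=6: can move to 4, which is L ⇒ W
n=7: moves to 5(W), 2(W); every one is W ⇒ L
n=8: moves to 6(W), 3(W); every one is W ⇒ L
n=9: can move to 7, which is L ⇒ W
n=10: can move to 8, which is L ⇒ W
n=11: moves to 9(W), 6(W); every one is W ⇒ L
n=12: can move to 7, which is L ⇒ W
n=13: can move to 11, which is L ⇒ W
n=14: moves to 12(W), 9(W); every one is W ⇒ L
n=15: moves to 13(W), 10(W); every one is W ⇒ L
n=16: can move to 14, which is L ⇒ W
n=17: can move to 15, which is L ⇒ W
From 17, the L positions reachable in one move are: 15.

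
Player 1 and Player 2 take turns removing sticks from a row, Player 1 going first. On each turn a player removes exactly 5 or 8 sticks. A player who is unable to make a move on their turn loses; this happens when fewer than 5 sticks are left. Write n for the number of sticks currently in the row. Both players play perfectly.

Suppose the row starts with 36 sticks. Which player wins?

Player 1 wins.

Build the W/L table. Terminal = L. A non-terminal position is W if it has a move to some L; otherwise it is L.
n=0: no move → L
n=1: no move → L
n=2: no move → L
n=3: no move → L
n=4: no move → L
n=5: can move to 0, which is L ⇒ W
n=6: can move to 1, which is L ⇒ W
n=7: can move to 2, which is L ⇒ W
n=8: can move to 3, which is L ⇒ W
n=9: can move to 4, which is L ⇒ W
n=10: can move to 2, which is L ⇒ W
n=11: can move to 3, which is L ⇒ W
n=12: can move to 4, which is L ⇒ W
n=13: moves to 8(W), 5(W); every one is W ⇒ L
n=14: moves to 9(W), 6(W); every one is W ⇒ L
n=15: moves to 10(W), 7(W); every one is W ⇒ L
n=16: moves to 11(W), 8(W); every one is W ⇒ L
n=17: moves to 12(W), 9(W); every one is W ⇒ L
n=18: can move to 13, which is L ⇒ W
n=19: can move to 14, which is L ⇒ W
n=20: can move to 15, which is L ⇒ W
n=21: can move to 16, which is L ⇒ W
n=22: can move to 17, which is L ⇒ W
n=23: can move to 15, which is L ⇒ W
n=24: can move to 16, which is L ⇒ W
n=25: can move to 17, which is L ⇒ W
n=26: moves to 21(W), 18(W); every one is W ⇒ L
n=27: moves to 22(W), 19(W); every one is W ⇒ L
n=28: moves to 23(W), 20(W); every one is W ⇒ L
n=29: moves to 24(W), 21(W); every one is W ⇒ L
n=30: moves to 25(W), 22(W); every one is W ⇒ L
n=31: can move to 26, which is L ⇒ W
n=32: can move to 27, which is L ⇒ W
n=33: can move to 28, which is L ⇒ W
n=34: can move to 29, which is L ⇒ W
n=35: can move to 30, which is L ⇒ W
n=36: can move to 28, which is L ⇒ W
From 36 Player 1 can remove 8, leaving 28, reaching an L position.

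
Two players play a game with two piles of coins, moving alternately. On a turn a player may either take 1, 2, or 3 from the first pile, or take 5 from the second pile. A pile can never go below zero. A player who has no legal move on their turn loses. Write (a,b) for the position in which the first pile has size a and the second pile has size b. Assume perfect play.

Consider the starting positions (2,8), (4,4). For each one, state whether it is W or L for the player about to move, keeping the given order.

Classify positions by backward induction: terminal positions (no move available) are L. From any other position, the mover wins iff some move reaches an L.
No move ever increases a pile, so every position that can arise here has a ≤ 4 and b ≤ 8; it is enough to label the cells with 0 ≤ a ≤ 4 and 0 ≤ b ≤ 8.
Every move lowers a or b (never raises either), so fill the grid row by row in increasing a, and left to right within a row: each cell's successors are then already labelled.
      b=0  b=1  b=2  b=3  b=4  b=5  b=6  b=7  b=8
a=0:    L    L    L    L    L    W    W    W    W
a=1:    W    W    W    W    W    L    L    L    L
a=2:    W    W    W    W    W    W    W    W    W
a=3:    W    W    W    W    W    W    W    W    W
a=4:    L    L    L    L    L    W    W    W    W
Cells with no legal move (terminal, hence L): (0,0), (0,1), (0,2), (0,3), (0,4).
The remaining L cells, each justified by listing all of its moves:
(1,5): moves to (0,5)(W), (1,0)(W); every one is W ⇒ L
(1,6): moves to (0,6)(W), (1,1)(W); every one is W ⇒ L
(1,7): moves to (0,7)(W), (1,2)(W); every one is W ⇒ L
(1,8): moves to (0,8)(W), (1,3)(W); every one is W ⇒ L
(4,0): moves to (3,0)(W), (2,0)(W), (1,0)(W); every one is W ⇒ L
(4,1): moves to (3,1)(W), (2,1)(W), (1,1)(W); every one is W ⇒ L
(4,2): moves to (3,2)(W), (2,2)(W), (1,2)(W); every one is W ⇒ L
(4,3): moves to (3,3)(W), (2,3)(W), (1,3)(W); every one is W ⇒ L
(4,4): moves to (3,4)(W), (2,4)(W), (1,4)(W); every one is W ⇒ L
Every other cell has at least one move into one of the L cells above, so it is W.
(2,8): the move to (1,8) reaches an L cell, so W
(4,4): one of the L cells justified above, so L

(2,8): W, (4,4): L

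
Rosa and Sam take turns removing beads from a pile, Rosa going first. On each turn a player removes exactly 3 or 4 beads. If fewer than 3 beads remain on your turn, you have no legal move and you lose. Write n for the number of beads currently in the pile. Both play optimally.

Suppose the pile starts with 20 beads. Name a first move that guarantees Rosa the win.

Positions with no move are L. A position that does have a move is losing for the player to move precisely when every available move leads to a winning position for the opponent. Fill in the labels:
n=0: no move → L
n=1: no move → L
n=2: no move → L
n=3: W (go to 0, an L position)
n=4: W (go to 1, an L position)
n=5: W (go to 2, an L position)
n=6: W (go to 2, an L position)
n=7: L (options 4(W), 3(W) are all W)
n=8: L (options 5(W), 4(W) are all W)
n=9: L (options 6(W), 5(W) are all W)
n=10: W (go to 7, an L position)
n=11: W (go to 8, an L position)
n=12: W (go to 9, an L position)
n=13: W (go to 9, an L position)
n=14: L (options 11(W), 10(W) are all W)
n=15: L (options 12(W), 11(W) are all W)
n=16: L (options 13(W), 12(W) are all W)
n=17: W (go to 14, an L position)
n=18: W (go to 15, an L position)
n=19: W (go to 16, an L position)
n=20: W (go to 16, an L position)
From 20, the L positions reachable in one move are: 16.

Remove 4, leaving 16.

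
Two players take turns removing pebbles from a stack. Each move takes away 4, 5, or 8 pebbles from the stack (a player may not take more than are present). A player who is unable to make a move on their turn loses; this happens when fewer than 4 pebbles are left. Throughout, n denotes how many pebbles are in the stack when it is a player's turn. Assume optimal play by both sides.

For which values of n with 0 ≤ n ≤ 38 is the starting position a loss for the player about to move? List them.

0, 1, 2, 3, 12, 13, 14, 15, 24, 25, 26, 27, 36, 37, 38

Compute win/loss labels from the base case upward. A position with no move is L. Any other position is W if it can reach an L in one move, else L.
n=0: no move → L
n=1: no move → L
n=2: no move → L
n=3: no move → L
n=4: →0(L), so W
n=5: →1(L), so W
n=6: →2(L), so W
n=7: →3(L), so W
n=8: →3(L), so W
n=9: →1(L), so W
n=10: →2(L), so W
n=11: →3(L), so W
n=12: →8(W), 7(W), 4(W) — all W, so L
n=13: →9(W), 8(W), 5(W) — all W, so L
n=14: →10(W), 9(W), 6(W) — all W, so L
n=15: →11(W), 10(W), 7(W) — all W, so L
n=16: →12(L), so W
n=17: →13(L), so W
n=18: →14(L), so W
n=19: →15(L), so W
n=20: →15(L), so W
n=21: →13(L), so W
n=22: →14(L), so W
n=23: →15(L), so W
n=24: →20(W), 19(W), 16(W) — all W, so L
n=25: →21(W), 20(W), 17(W) — all W, so L
n=26: →22(W), 21(W), 18(W) — all W, so L
n=27: →23(W), 22(W), 19(W) — all W, so L
n=28: →24(L), so W
n=29: →25(L), so W
n=30: →26(L), so W
n=31: →27(L), so W
n=32: →27(L), so W
n=33: →25(L), so W
n=34: →26(L), so W
n=35: →27(L), so W
n=36: →32(W), 31(W), 28(W) — all W, so L
n=37: →33(W), 32(W), 29(W) — all W, so L
n=38: →34(W), 33(W), 30(W) — all W, so L
Reading off the rows marked L gives the requested list; there are 15 such values of n.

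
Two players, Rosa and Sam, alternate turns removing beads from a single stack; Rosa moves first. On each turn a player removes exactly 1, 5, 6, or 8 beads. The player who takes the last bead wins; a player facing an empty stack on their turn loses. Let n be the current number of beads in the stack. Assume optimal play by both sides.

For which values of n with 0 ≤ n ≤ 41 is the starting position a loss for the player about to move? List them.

Classify positions by backward induction: terminal positions (no move available) are L. From any other position, the mover wins iff some move reaches an L.
n=0: no move → L
n=1: can move to 0, which is L ⇒ W
n=2: the only move is to 1(W), a W ⇒ L
n=3: can move to 2, which is L ⇒ W
n=4: the only move is to 3(W), a W ⇒ L
n=5: can move to 4, which is L ⇒ W
n=6: can move to 0, which is L ⇒ W
n=7: can move to 2, which is L ⇒ W
n=8: can move to 2, which is L ⇒ W
n=9: can move to 4, which is L ⇒ W
n=10: can move to 4, which is L ⇒ W
n=11: moves to 10(W), 6(W), 5(W), 3(W); every one is W ⇒ L
n=12: can move to 11, which is L ⇒ W
n=13: moves to 12(W), 8(W), 7(W), 5(W); every one is W ⇒ L
n=14: can move to 13, which is L ⇒ W
n=15: moves to 14(W), 10(W), 9(W), 7(W); every one is W ⇒ L
n=16: can move to 15, which is L ⇒ W
n=17: can move to 11, which is L ⇒ W
n=18: can move to 13, which is L ⇒ W
n=19: can move to 13, which is L ⇒ W
n=20: can move to 15, which is L ⇒ W
n=21: can move to 15, which is L ⇒ W
n=22: moves to 21(W), 17(W), 16(W), 14(W); every one is W ⇒ L
n=23: can move to 22, which is L ⇒ W
n=24: moves to 23(W), 19(W), 18(W), 16(W); every one is W ⇒ L
n=25: can move to 24, which is L ⇒ W
n=26: moves to 25(W), 21(W), 20(W), 18(W); every one is W ⇒ L
n=27: can move to 26, which is L ⇒ W
n=28: can move to 22, which is L ⇒ W
n=29: can move to 24, which is L ⇒ W
n=30: can move to 24, which is L ⇒ W
n=31: can move to 26, which is L ⇒ W
n=32: can move to 26, which is L ⇒ W
n=33: moves to 32(W), 28(W), 27(W), 25(W); every one is W ⇒ L
n=34: can move to 33, which is L ⇒ W
n=35: moves to 34(W), 30(W), 29(W), 27(W); every one is W ⇒ L
n=36: can move to 35, which is L ⇒ W
n=37: moves to 36(W), 32(W), 31(W), 29(W); every one is W ⇒ L
n=38: can move to 37, which is L ⇒ W
n=39: can move to 33, which is L ⇒ W
n=40: can move to 35, which is L ⇒ W
n=41: can move to 35, which is L ⇒ W
Reading off the rows marked L gives the requested list; there are 12 such values of n.

0, 2, 4, 11, 13, 15, 22, 24, 26, 33, 35, 37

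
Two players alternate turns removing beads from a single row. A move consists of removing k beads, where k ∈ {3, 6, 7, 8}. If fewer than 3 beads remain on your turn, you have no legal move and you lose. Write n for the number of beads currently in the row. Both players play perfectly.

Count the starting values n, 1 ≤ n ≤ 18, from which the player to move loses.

5

Build the W/L table. Terminal = L. A non-terminal position is W if it has a move to some L; otherwise it is L.
n=0: no move → L
n=1: no move → L
n=2: no move → L
n=3: →0(L), so W
n=4: →1(L), so W
n=5: →2(L), so W
n=6: →0(L), so W
n=7: →1(L), so W
n=8: →2(L), so W
n=9: →2(L), so W
n=10: →2(L), so W
n=11: →8(W), 5(W), 4(W), 3(W) — all W, so L
n=12: →9(W), 6(W), 5(W), 4(W) — all W, so L
n=13: →10(W), 7(W), 6(W), 5(W) — all W, so L
n=14: →11(L), so W
n=15: →12(L), so W
n=16: →13(L), so W
n=17: →11(L), so W
n=18: →12(L), so W
L entries with 1 ≤ n ≤ 18 (n=0 is outside the asked range and is not counted): n = 1, 2, 11, 12, 13; that makes 5.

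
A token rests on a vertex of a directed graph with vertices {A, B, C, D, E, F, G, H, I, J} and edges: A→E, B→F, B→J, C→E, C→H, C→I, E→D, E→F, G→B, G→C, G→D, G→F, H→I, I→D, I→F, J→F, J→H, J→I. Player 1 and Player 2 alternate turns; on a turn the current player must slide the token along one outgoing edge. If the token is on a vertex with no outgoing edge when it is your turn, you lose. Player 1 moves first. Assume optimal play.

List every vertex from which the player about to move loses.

Positions with no move are L. A position that does have a move is losing for the player to move precisely when every available move leads to a winning position for the opponent. Fill in the labels:
Every edge goes from a vertex to one that appears earlier in the order D, F, I, E, H, J, B, C, A, G, so processing vertices in that order labels each vertex after all of its successors.
D: no outgoing edge → L
F: no outgoing edge → L
I: →F(L), so W
E: →F(L), so W
H: →I(W) only, which is W, so L
J: →H(L), so W
B: →F(L), so W
C: →H(L), so W
A: →E(W) only, which is W, so L
G: →F(L), so W
Reading off the rows marked L gives the requested list; there are 4 such vertices.

A, D, F, H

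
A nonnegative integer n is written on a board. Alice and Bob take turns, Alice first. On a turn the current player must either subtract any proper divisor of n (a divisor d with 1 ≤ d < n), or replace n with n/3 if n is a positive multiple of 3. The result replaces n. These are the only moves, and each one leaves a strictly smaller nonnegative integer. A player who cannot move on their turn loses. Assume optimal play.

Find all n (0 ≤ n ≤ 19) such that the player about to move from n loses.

Use the standard recursion: the mover loses at a terminal position; elsewhere, the mover wins exactly when some move hands the opponent an L position.
n=0: no move → L
n=1: no move → L
n=2: reaches L-position 1 → W
n=3: reaches L-position 1 → W
n=4: only reaches 2(W), 3(W), all W → L
n=5: reaches L-position 4 → W
n=6: reaches L-position 4 → W
n=7: only reaches 6(W), which is W → L
n=8: reaches L-position 4 → W
n=9: only reaches 3(W), 6(W), 8(W), all W → L
n=10: reaches L-position 9 → W
n=11: only reaches 10(W), which is W → L
n=12: reaches L-position 4 → W
n=13: only reaches 12(W), which is W → L
n=14: reaches L-position 7 → W
n=15: only reaches 5(W), 10(W), 12(W), 14(W), all W → L
n=16: reaches L-position 15 → W
n=17: only reaches 16(W), which is W → L
n=18: reaches L-position 9 → W
n=19: only reaches 18(W), which is W → L
Reading off the rows marked L gives the requested list; there are 10 such values of n.

0, 1, 4, 7, 9, 11, 13, 15, 17, 19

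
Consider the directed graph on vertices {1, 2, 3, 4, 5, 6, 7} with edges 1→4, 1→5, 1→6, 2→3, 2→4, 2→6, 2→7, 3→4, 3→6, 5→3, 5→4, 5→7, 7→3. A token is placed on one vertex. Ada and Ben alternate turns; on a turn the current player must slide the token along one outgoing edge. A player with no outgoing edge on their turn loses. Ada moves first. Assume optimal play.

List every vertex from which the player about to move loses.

4, 6, 7

Label each position W (a win for the player to move) or L (a loss). A position with no legal move is L; any other position is W exactly when some move reaches an L, and L when every move reaches a W.
Every edge goes from a vertex to one that appears earlier in the order 6, 4, 3, 7, 2, 5, 1, so processing vertices in that order labels each vertex after all of its successors.
6: no outgoing edge → L
4: no outgoing edge → L
3: →4(L), so W
7: →3(W) only, which is W, so L
2: →7(L), so W
5: →7(L), so W
1: →4(L), so W
The losing starting vertices are exactly the entries labelled L in this table (3 of them).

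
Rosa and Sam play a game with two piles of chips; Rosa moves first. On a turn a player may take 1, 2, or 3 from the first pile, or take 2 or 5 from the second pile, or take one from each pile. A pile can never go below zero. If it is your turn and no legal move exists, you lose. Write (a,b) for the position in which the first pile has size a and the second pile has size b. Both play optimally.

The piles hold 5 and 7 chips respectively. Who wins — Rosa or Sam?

Rosa wins.

Classify positions by backward induction: terminal positions (no move available) are L. From any other position, the mover wins iff some move reaches an L.
No move ever increases a pile, so every position that can arise here has a ≤ 5 and b ≤ 7; it is enough to label the cells with 0 ≤ a ≤ 5 and 0 ≤ b ≤ 7.
Every move lowers a or b (never raises either), so fill the grid row by row in increasing a, and left to right within a row: each cell's successors are then already labelled.
      b=0  b=1  b=2  b=3  b=4  b=5  b=6  b=7
a=0:    L    L    W    W    L    W    W    L
a=1:    W    W    W    L    W    W    L    W
a=2:    W    W    L    W    W    L    W    W
a=3:    W    W    W    W    W    W    W    W
a=4:    L    L    W    W    L    W    W    L
a=5:    W    W    W    L    W    W    L    W
Cells with no legal move (terminal, hence L): (0,0), (0,1).
The remaining L cells, each justified by listing all of its moves:
(0,4): the only move is to (0,2)(W), a W ⇒ L
(0,7): moves to (0,5)(W), (0,2)(W); every one is W ⇒ L
(1,3): moves to (0,3)(W), (1,1)(W), (0,2)(W); every one is W ⇒ L
(1,6): moves to (0,6)(W), (1,4)(W), (1,1)(W), (0,5)(W); every one is W ⇒ L
(2,2): moves to (1,2)(W), (0,2)(W), (2,0)(W), (1,1)(W); every one is W ⇒ L
(2,5): moves to (1,5)(W), (0,5)(W), (2,3)(W), (2,0)(W), (1,4)(W); every one is W ⇒ L
(4,0): moves to (3,0)(W), (2,0)(W), (1,0)(W); every one is W ⇒ L
(4,1): moves to (3,1)(W), (2,1)(W), (1,1)(W), (3,0)(W); every one is W ⇒ L
(4,4): moves to (3,4)(W), (2,4)(W), (1,4)(W), (4,2)(W), (3,3)(W); every one is W ⇒ L
(4,7): moves to (3,7)(W), (2,7)(W), (1,7)(W), (4,5)(W), (4,2)(W), (3,6)(W); every one is W ⇒ L
(5,3): moves to (4,3)(W), (3,3)(W), (2,3)(W), (5,1)(W), (4,2)(W); every one is W ⇒ L
(5,6): moves to (4,6)(W), (3,6)(W), (2,6)(W), (5,4)(W), (5,1)(W), (4,5)(W); every one is W ⇒ L
Every other cell has at least one move into one of the L cells above, so it is W.
From (5,7) Rosa can move to (4,7), reaching an L position.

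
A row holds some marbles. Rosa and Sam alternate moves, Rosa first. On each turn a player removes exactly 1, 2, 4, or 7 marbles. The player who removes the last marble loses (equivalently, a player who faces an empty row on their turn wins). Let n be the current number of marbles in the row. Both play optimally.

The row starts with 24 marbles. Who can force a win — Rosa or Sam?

Compute win/loss labels from the base case upward. A position with no move is W. Any other position is W if it can reach an L in one move, else L.
n=0: no move; the opponent has just taken the last marble and therefore loses → W
n=1: only reaches 0(W), which is W → L
n=2: reaches L-position 1 → W
n=3: reaches L-position 1 → W
n=4: only reaches 3(W), 2(W), 0(W), all W → L
n=5: reaches L-position 4 → W
n=6: reaches L-position 4 → W
n=7: only reaches 6(W), 5(W), 3(W), 0(W), all W → L
n=8: reaches L-position 7 → W
n=9: reaches L-position 7 → W
n=10: only reaches 9(W), 8(W), 6(W), 3(W), all W → L
n=11: reaches L-position 10 → W
n=12: reaches L-position 10 → W
n=13: only reaches 12(W), 11(W), 9(W), 6(W), all W → L
n=14: reaches L-position 13 → W
n=15: reaches L-position 13 → W
n=16: only reaches 15(W), 14(W), 12(W), 9(W), all W → L
n=17: reaches L-position 16 → W
n=18: reaches L-position 16 → W
n=19: only reaches 18(W), 17(W), 15(W), 12(W), all W → L
n=20: reaches L-position 19 → W
n=21: reaches L-position 19 → W
n=22: only reaches 21(W), 20(W), 18(W), 15(W), all W → L
n=23: reaches L-position 22 → W
n=24: reaches L-position 22 → W
From 24 Rosa can remove 2, leaving 22, reaching an L position.

Rosa wins.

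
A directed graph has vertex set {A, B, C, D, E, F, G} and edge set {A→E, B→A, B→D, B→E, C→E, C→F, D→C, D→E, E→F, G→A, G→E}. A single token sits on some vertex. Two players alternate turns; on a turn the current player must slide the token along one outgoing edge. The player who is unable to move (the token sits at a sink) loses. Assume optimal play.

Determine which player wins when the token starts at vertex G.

The first player wins.

Build the W/L table. Terminal = L. A non-terminal position is W if it has a move to some L; otherwise it is L.
Every edge goes from a vertex to one that appears earlier in the order F, E, C, A, D, G, B, so processing vertices in that order labels each vertex after all of its successors.
F: no outgoing edge → L
E: →F(L), so W
C: →F(L), so W
A: →E(W) only, which is W, so L
D: →C(W), E(W) — all W, so L
G: →A(L), so W
B: →D(L), so W
From G the player to move can move to A, reaching an L position.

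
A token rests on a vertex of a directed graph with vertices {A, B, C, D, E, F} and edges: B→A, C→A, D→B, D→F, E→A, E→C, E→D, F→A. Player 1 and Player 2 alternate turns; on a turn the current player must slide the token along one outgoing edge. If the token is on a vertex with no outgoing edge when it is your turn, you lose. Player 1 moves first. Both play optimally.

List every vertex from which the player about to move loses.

Use the standard recursion: the mover loses at a terminal position; elsewhere, the mover wins exactly when some move hands the opponent an L position.
Every edge goes from a vertex to one that appears earlier in the order A, F, B, C, D, E, so processing vertices in that order labels each vertex after all of its successors.
A: no outgoing edge → L
F: reaches L-position A → W
B: reaches L-position A → W
C: reaches L-position A → W
D: only reaches B(W), F(W), all W → L
E: reaches L-position D → W
Reading off the rows marked L gives the requested list; there are 2 such vertices.

A, D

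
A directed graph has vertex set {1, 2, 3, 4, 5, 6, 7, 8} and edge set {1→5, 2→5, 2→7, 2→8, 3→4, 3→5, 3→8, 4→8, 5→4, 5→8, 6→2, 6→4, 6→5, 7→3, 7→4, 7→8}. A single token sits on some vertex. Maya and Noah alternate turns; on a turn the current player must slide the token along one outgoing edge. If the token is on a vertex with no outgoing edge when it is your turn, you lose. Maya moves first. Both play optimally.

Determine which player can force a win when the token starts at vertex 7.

Maya wins.

Positions with no move are L. A position that does have a move is losing for the player to move precisely when every available move leads to a winning position for the opponent. Fill in the labels:
Every edge goes from a vertex to one that appears earlier in the order 8, 4, 5, 3, 7, 2, 1, 6, so processing vertices in that order labels each vertex after all of its successors.
8: no outgoing edge → L
4: W (go to 8, an L position)
5: W (go to 8, an L position)
3: W (go to 8, an L position)
7: W (go to 8, an L position)
2: W (go to 8, an L position)
1: L (sole option 5(W) is W)
6: L (options 2(W), 5(W), 4(W) are all W)
From 7 Maya can move to 8, reaching an L position.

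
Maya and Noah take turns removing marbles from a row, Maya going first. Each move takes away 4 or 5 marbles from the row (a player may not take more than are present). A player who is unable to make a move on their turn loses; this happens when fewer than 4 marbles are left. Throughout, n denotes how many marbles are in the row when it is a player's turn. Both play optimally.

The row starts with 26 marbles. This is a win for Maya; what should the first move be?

Compute win/loss labels from the base case upward. A position with no move is L. Any other position is W if it can reach an L in one move, else L.
n=0: no move → L
n=1: no move → L
n=2: no move → L
n=3: no move → L
n=4: reaches L-position 0 → W
n=5: reaches L-position 1 → W
n=6: reaches L-position 2 → W
n=7: reaches L-position 3 → W
n=8: reaches L-position 3 → W
n=9: only reaches 5(W), 4(W), all W → L
n=10: only reaches 6(W), 5(W), all W → L
n=11: only reaches 7(W), 6(W), all W → L
n=12: only reaches 8(W), 7(W), all W → L
n=13: reaches L-position 9 → W
n=14: reaches L-position 10 → W
n=15: reaches L-position 11 → W
n=16: reaches L-position 12 → W
n=17: reaches L-position 12 → W
n=18: only reaches 14(W), 13(W), all W → L
n=19: only reaches 15(W), 14(W), all W → L
n=20: only reaches 16(W), 15(W), all W → L
n=21: only reaches 17(W), 16(W), all W → L
n=22: reaches L-position 18 → W
n=23: reaches L-position 19 → W
n=24: reaches L-position 20 → W
n=25: reaches L-position 21 → W
n=26: reaches L-position 21 → W
From 26, the L positions reachable in one move are: 21.

Remove 5, leaving 21.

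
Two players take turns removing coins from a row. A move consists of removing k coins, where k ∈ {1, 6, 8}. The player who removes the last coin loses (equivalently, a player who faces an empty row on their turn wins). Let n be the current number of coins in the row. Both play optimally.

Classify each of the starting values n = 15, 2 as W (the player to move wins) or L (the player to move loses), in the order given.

15: L, 2: W

Classify positions by backward induction: terminal positions (no move available) are W. From any other position, the mover wins iff some move reaches an L.
n=0: no move; the opponent has just taken the last coin and therefore loses → W
n=1: L (sole option 0(W) is W)
n=2: W (go to 1, an L position)
n=3: L (sole option 2(W) is W)
n=4: W (go to 3, an L position)
n=5: L (sole option 4(W) is W)
n=6: W (go to 5, an L position)
n=7: W (go to 1, an L position)
n=8: L (options 7(W), 2(W), 0(W) are all W)
n=9: W (go to 8, an L position)
n=10: L (options 9(W), 4(W), 2(W) are all W)
n=11: W (go to 10, an L position)
n=12: L (options 11(W), 6(W), 4(W) are all W)
n=13: W (go to 12, an L position)
n=14: W (go to 8, an L position)
n=15: L (options 14(W), 9(W), 7(W) are all W)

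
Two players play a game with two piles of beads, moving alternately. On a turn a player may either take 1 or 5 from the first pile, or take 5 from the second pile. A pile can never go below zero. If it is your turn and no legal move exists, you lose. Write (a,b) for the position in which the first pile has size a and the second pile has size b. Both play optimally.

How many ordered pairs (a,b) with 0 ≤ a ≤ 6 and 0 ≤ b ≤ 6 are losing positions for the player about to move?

Build the W/L table. Terminal = L. A non-terminal position is W if it has a move to some L; otherwise it is L.
Every move lowers a or b (never raises either), so fill the grid row by row in increasing a, and left to right within a row: each cell's successors are then already labelled.
      b=0  b=1  b=2  b=3  b=4  b=5  b=6
a=0:    L    L    L    L    L    W    W
a=1:    W    W    W    W    W    L    L
a=2:    L    L    L    L    L    W    W
a=3:    W    W    W    W    W    L    L
a=4:    L    L    L    L    L    W    W
a=5:    W    W    W    W    W    L    L
a=6:    L    L    L    L    L    W    W
Cells with no legal move (terminal, hence L): (0,0), (0,1), (0,2), (0,3), (0,4).
The remaining L cells, each justified by listing all of its moves:
(1,5): L (options (0,5)(W), (1,0)(W) are all W)
(1,6): L (options (0,6)(W), (1,1)(W) are all W)
(2,0): L (sole option (1,0)(W) is W)
(2,1): L (sole option (1,1)(W) is W)
(2,2): L (sole option (1,2)(W) is W)
(2,3): L (sole option (1,3)(W) is W)
(2,4): L (sole option (1,4)(W) is W)
(3,5): L (options (2,5)(W), (3,0)(W) are all W)
(3,6): L (options (2,6)(W), (3,1)(W) are all W)
(4,0): L (sole option (3,0)(W) is W)
(4,1): L (sole option (3,1)(W) is W)
(4,2): L (sole option (3,2)(W) is W)
(4,3): L (sole option (3,3)(W) is W)
(4,4): L (sole option (3,4)(W) is W)
(5,5): L (options (4,5)(W), (0,5)(W), (5,0)(W) are all W)
(5,6): L (options (4,6)(W), (0,6)(W), (5,1)(W) are all W)
(6,0): L (options (5,0)(W), (1,0)(W) are all W)
(6,1): L (options (5,1)(W), (1,1)(W) are all W)
(6,2): L (options (5,2)(W), (1,2)(W) are all W)
(6,3): L (options (5,3)(W), (1,3)(W) are all W)
(6,4): L (options (5,4)(W), (1,4)(W) are all W)
Every other cell has at least one move into one of the L cells above, so it is W.
L cells per row: a=0: 5, a=1: 2, a=2: 5, a=3: 2, a=4: 5, a=5: 2, a=6: 5; total 26.

26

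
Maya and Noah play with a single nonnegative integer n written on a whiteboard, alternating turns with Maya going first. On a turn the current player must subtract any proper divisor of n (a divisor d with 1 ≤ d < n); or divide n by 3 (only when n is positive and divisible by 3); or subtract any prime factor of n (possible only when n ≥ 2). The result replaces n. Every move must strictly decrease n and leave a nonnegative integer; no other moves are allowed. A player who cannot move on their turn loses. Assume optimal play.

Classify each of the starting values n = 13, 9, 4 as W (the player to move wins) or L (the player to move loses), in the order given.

13: W, 9: L, 4: L

Use the standard recursion: the mover loses at a terminal position; elsewhere, the mover wins exactly when some move hands the opponent an L position.
n=0: no move → L
n=1: no move → L
n=2: reaches L-position 0 → W
n=3: reaches L-position 0 → W
n=4: only reaches 2(W), 3(W), all W → L
n=5: reaches L-position 0 → W
n=6: reaches L-position 4 → W
n=7: reaches L-position 0 → W
n=8: reaches L-position 4 → W
n=9: only reaches 3(W), 6(W), 8(W), all W → L
n=10: reaches L-position 9 → W
n=11: reaches L-position 0 → W
n=12: reaches L-position 4 → W
n=13: reaches L-position 0 → W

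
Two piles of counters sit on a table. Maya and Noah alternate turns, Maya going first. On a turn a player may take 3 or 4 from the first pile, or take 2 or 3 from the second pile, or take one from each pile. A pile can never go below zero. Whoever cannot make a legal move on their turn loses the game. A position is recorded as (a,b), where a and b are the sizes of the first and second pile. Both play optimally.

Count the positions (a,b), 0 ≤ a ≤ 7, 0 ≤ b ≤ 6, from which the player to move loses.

21

Use the standard recursion: the mover loses at a terminal position; elsewhere, the mover wins exactly when some move hands the opponent an L position.
Every move lowers a or b (never raises either), so fill the grid row by row in increasing a, and left to right within a row: each cell's successors are then already labelled.
      b=0  b=1  b=2  b=3  b=4  b=5  b=6
a=0:    L    L    W    W    W    L    L
a=1:    L    W    W    W    L    L    W
a=2:    L    W    W    W    L    W    W
a=3:    W    W    L    L    W    W    W
a=4:    W    W    L    W    W    W    W
a=5:    W    L    L    W    W    W    L
a=6:    W    L    W    W    W    L    L
a=7:    L    L    W    W    W    L    W
Cells with no legal move (terminal, hence L): (0,0), (0,1), (1,0), (2,0).
The remaining L cells, each justified by listing all of its moves:
(0,5): →(0,3)(W), (0,2)(W) — all W, so L
(0,6): →(0,4)(W), (0,3)(W) — all W, so L
(1,4): →(1,2)(W), (1,1)(W), (0,3)(W) — all W, so L
(1,5): →(1,3)(W), (1,2)(W), (0,4)(W) — all W, so L
(2,4): →(2,2)(W), (2,1)(W), (1,3)(W) — all W, so L
(3,2): →(0,2)(W), (3,0)(W), (2,1)(W) — all W, so L
(3,3): →(0,3)(W), (3,1)(W), (3,0)(W), (2,2)(W) — all W, so L
(4,2): →(1,2)(W), (0,2)(W), (4,0)(W), (3,1)(W) — all W, so L
(5,1): →(2,1)(W), (1,1)(W), (4,0)(W) — all W, so L
(5,2): →(2,2)(W), (1,2)(W), (5,0)(W), (4,1)(W) — all W, so L
(5,6): →(2,6)(W), (1,6)(W), (5,4)(W), (5,3)(W), (4,5)(W) — all W, so L
(6,1): →(3,1)(W), (2,1)(W), (5,0)(W) — all W, so L
(6,5): →(3,5)(W), (2,5)(W), (6,3)(W), (6,2)(W), (5,4)(W) — all W, so L
(6,6): →(3,6)(W), (2,6)(W), (6,4)(W), (6,3)(W), (5,5)(W) — all W, so L
(7,0): →(4,0)(W), (3,0)(W) — all W, so L
(7,1): →(4,1)(W), (3,1)(W), (6,0)(W) — all W, so L
(7,5): →(4,5)(W), (3,5)(W), (7,3)(W), (7,2)(W), (6,4)(W) — all W, so L
Every other cell has at least one move into one of the L cells above, so it is W.
L cells per row: a=0: 4, a=1: 3, a=2: 2, a=3: 2, a=4: 1, a=5: 3, a=6: 3, a=7: 3; total 21.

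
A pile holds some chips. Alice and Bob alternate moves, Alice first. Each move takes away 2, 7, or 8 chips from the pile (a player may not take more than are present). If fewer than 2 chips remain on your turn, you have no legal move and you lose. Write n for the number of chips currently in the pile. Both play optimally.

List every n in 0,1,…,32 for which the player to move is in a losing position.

0, 1, 4, 5, 10, 14, 15, 19, 20, 24, 25, 29, 30

Label each position W (a win for the player to move) or L (a loss). A position with no legal move is L; any other position is W exactly when some move reaches an L, and L when every move reaches a W.
n=0: no move → L
n=1: no move → L
n=2: reaches L-position 0 → W
n=3: reaches L-position 1 → W
n=4: only reaches 2(W), which is W → L
n=5: only reaches 3(W), which is W → L
n=6: reaches L-position 4 → W
n=7: reaches L-position 5 → W
n=8: reaches L-position 1 → W
n=9: reaches L-position 1 → W
n=10: only reaches 8(W), 3(W), 2(W), all W → L
n=11: reaches L-position 4 → W
n=12: reaches L-position 10 → W
n=13: reaches L-position 5 → W
n=14: only reaches 12(W), 7(W), 6(W), all W → L
n=15: only reaches 13(W), 8(W), 7(W), all W → L
n=16: reaches L-position 14 → W
n=17: reaches L-position 15 → W
n=18: reaches L-position 10 → W
n=19: only reaches 17(W), 12(W), 11(W), all W → L
n=20: only reaches 18(W), 13(W), 12(W), all W → L
n=21: reaches L-position 19 → W
n=22: reaches L-position 20 → W
n=23: reaches L-position 15 → W
n=24: only reaches 22(W), 17(W), 16(W), all W → L
n=25: only reaches 23(W), 18(W), 17(W), all W → L
n=26: reaches L-position 24 → W
n=27: reaches L-position 25 → W
n=28: reaches L-position 20 → W
n=29: only reaches 27(W), 22(W), 21(W), all W → L
n=30: only reaches 28(W), 23(W), 22(W), all W → L
n=31: reaches L-position 29 → W
n=32: reaches L-position 30 → W
Reading off the rows marked L gives the requested list; there are 13 such values of n.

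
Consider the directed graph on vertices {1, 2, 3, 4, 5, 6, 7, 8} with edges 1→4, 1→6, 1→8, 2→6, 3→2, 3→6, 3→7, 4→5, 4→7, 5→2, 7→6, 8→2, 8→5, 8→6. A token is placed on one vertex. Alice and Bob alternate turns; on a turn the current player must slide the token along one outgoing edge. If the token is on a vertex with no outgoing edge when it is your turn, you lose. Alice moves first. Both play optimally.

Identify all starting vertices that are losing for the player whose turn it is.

Compute win/loss labels from the base case upward. A position with no move is L. Any other position is W if it can reach an L in one move, else L.
Every edge goes from a vertex to one that appears earlier in the order 6, 7, 2, 5, 3, 4, 8, 1, so processing vertices in that order labels each vertex after all of its successors.
6: no outgoing edge → L
7: can move to 6, which is L ⇒ W
2: can move to 6, which is L ⇒ W
5: the only move is to 2(W), a W ⇒ L
3: can move to 6, which is L ⇒ W
4: can move to 5, which is L ⇒ W
8: can move to 5, which is L ⇒ W
1: can move to 6, which is L ⇒ W
The losing starting vertices are exactly the entries labelled L in this table (2 of them).

5, 6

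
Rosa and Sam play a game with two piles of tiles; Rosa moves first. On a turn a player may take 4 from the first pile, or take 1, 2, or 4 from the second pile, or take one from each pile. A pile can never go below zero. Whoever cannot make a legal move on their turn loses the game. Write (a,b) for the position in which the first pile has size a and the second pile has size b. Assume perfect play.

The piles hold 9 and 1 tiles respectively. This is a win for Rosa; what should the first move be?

Move to (5,1).

Label each position W (a win for the player to move) or L (a loss). A position with no legal move is L; any other position is W exactly when some move reaches an L, and L when every move reaches a W.
No move ever increases a pile, so every position that can arise here has a ≤ 9 and b ≤ 1; it is enough to label the cells with 0 ≤ a ≤ 9 and 0 ≤ b ≤ 1.
Every move lowers a or b (never raises either), so fill the grid row by row in increasing a, and left to right within a row: each cell's successors are then already labelled.
      b=0  b=1
a=0:    L    W
a=1:    L    W
a=2:    L    W
a=3:    L    W
a=4:    W    W
a=5:    W    L
a=6:    W    L
a=7:    W    L
a=8:    L    W
a=9:    L    W
Cells with no legal move (terminal, hence L): (0,0), (1,0), (2,0), (3,0).
The remaining L cells, each justified by listing all of its moves:
(5,1): only reaches (1,1)(W), (5,0)(W), (4,0)(W), all W → L
(6,1): only reaches (2,1)(W), (6,0)(W), (5,0)(W), all W → L
(7,1): only reaches (3,1)(W), (7,0)(W), (6,0)(W), all W → L
(8,0): only reaches (4,0)(W), which is W → L
(9,0): only reaches (5,0)(W), which is W → L
Every other cell has at least one move into one of the L cells above, so it is W.
From (9,1), the L positions reachable in one move are: (5,1), (9,0), (8,0). Any move reaching one of these is winning.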